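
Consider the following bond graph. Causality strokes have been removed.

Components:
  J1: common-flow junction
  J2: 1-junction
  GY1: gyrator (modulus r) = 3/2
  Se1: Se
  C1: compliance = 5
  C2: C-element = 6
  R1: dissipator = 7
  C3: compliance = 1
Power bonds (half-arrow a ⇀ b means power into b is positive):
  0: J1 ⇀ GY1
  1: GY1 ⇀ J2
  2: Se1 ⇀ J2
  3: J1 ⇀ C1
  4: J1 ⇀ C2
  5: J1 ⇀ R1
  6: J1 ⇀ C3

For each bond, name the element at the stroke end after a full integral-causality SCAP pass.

bond 2 |J2  (Se1 (Se) sets effort on bond)
bond 1 |GY1  (only one flow-in slot at J2)
bond 0 |GY1  (GY1 both-in/both-out from 1)
bond 3 |J1  (1-jn J1 has f-setter on 0)
bond 4 |J1  (J1 flow already set via bond 0)
bond 5 |J1  (J1 flow already set via bond 0)
bond 6 |J1  (J1 flow already set via bond 0)

β0 |GY1
β1 |GY1
β2 |J2
β3 |J1
β4 |J1
β5 |J1
β6 |J1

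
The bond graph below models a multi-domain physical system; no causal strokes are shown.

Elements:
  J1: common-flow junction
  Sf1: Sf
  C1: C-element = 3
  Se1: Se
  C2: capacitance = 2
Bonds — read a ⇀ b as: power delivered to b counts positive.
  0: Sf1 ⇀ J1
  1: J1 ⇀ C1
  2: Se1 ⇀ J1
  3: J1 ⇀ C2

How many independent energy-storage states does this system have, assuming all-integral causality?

β0 stroke at Sf1  (source Sf1 imposes f)
β2 stroke at J1  (Se1: effort source, stroke at far end)
β1 stroke at J1  (1-jn J1 has f-setter on 0)
β3 stroke at J1  (J1 flow already set via bond 0)

2  (C1, C2 all integral)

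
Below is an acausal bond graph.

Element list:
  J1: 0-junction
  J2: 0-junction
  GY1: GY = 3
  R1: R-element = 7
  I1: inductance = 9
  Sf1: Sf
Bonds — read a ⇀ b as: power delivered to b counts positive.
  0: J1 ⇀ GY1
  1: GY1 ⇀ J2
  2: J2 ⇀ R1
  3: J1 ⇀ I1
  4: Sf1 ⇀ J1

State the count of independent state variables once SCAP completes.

1  (I1 all integral)

b4 |Sf1  (Sf1 (Sf) sets flow on bond)
b3 |I1  (I1 outputs flow p/I1)
b0 |J1  (only one effort-in slot at J1)
b1 |J2  (GY1: gyrator matches bond 0)
b2 |R1  (common-e at J2 fixed by 1)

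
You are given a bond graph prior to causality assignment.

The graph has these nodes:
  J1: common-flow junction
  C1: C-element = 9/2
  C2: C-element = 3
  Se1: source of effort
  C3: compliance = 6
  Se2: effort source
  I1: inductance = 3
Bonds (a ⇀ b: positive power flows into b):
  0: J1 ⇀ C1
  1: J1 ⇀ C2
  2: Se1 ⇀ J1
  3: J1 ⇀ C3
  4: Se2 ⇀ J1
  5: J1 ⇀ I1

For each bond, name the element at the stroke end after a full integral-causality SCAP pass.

#0 |J1
#1 |J1
#2 |J1
#3 |J1
#4 |J1
#5 |I1

β2 stroke at J1  (Se1: effort source, stroke at far end)
β4 stroke at J1  (Se2 fixes effort; stroke away)
β0 stroke at J1  (C1: C, integral causality)
β1 stroke at J1  (prefer integral on C2)
β3 stroke at J1  (C3 integral (e out))
β5 stroke at I1  (closing 1-jn rule on J1)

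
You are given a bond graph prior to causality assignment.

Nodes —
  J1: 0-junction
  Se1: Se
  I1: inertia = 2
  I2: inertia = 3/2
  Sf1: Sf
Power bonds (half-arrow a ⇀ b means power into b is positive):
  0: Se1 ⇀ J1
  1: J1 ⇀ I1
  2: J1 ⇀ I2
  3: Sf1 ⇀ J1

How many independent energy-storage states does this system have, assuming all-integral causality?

2  (I1, I2 all integral)

#0 stroke at J1  (source Se1 imposes e)
#3 stroke at Sf1  (Sf1 fixes flow; stroke at Sf1)
#1 stroke at I1  (0-jn J1 has e-setter on 0)
#2 stroke at I2  (J1: bond 0 brought effort, rest push out)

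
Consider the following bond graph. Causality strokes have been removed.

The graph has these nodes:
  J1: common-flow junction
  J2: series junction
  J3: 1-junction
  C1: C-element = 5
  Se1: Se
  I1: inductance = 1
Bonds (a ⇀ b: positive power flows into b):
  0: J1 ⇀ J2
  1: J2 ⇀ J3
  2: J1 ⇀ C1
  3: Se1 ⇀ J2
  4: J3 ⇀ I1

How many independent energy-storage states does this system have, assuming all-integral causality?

bond 3 stroke at J2  (source Se1 imposes e)
bond 2 stroke at J1  (C1 integral (e out))
bond 0 stroke at J2  (J1: last free bond brings flow in)
bond 1 stroke at J3  (J2: last free bond brings flow in)
bond 4 stroke at I1  (closing 1-jn rule on J3)

2  (C1, I1 all integral)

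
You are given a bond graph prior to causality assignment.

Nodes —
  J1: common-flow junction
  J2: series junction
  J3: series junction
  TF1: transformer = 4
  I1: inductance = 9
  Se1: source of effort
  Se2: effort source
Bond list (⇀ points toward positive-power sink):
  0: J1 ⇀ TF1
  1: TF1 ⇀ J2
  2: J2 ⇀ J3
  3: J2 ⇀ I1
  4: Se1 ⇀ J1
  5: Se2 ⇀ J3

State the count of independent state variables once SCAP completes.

1  (I1 all integral)

#4 stroke→J1  (Se1: effort source, stroke at far end)
#5 stroke→J3  (Se2 fixes effort; stroke away)
#0 stroke→TF1  (only one flow-in slot at J1)
#2 stroke→J2  (J3 needs exactly one f-in)
#1 stroke→J2  (through TF1, causality passes straight; one stroke at TF1)
#3 stroke→I1  (closing 1-jn rule on J2)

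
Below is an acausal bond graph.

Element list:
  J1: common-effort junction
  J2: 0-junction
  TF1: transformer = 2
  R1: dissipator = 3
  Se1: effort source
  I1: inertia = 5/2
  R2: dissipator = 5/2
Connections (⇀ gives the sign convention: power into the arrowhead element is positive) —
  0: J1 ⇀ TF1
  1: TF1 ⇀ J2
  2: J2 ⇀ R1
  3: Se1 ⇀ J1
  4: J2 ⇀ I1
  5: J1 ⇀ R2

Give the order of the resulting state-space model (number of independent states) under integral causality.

1  (I1 all integral)

bond 3 stroke→J1  (source Se1 imposes e)
bond 0 stroke→TF1  (0-jn J1 has e-setter on 3)
bond 5 stroke→R2  (J1: bond 3 brought effort, rest push out)
bond 1 stroke→J2  (TF TF1: opposite of bond 0)
bond 2 stroke→R1  (J2: bond 1 brought effort, rest push out)
bond 4 stroke→I1  (common-e at J2 fixed by 1)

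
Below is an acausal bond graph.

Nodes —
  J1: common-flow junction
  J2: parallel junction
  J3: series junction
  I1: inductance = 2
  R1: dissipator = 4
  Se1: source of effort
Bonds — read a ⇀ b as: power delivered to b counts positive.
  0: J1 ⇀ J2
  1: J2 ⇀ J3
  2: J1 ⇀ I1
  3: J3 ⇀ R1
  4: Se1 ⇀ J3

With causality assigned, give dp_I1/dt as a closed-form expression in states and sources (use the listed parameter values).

dp_I1/dt = E_Se1 - 2*p_I1

β4 stroke at J3  (Se1 fixes effort; stroke away)
β2 stroke at I1  (prefer integral on I1)
β0 stroke at J1  (J1 flow already set via bond 2)
β1 stroke at J2  (J2 needs exactly one e-in)
β3 stroke at J3  (common-f at J3 fixed by 1)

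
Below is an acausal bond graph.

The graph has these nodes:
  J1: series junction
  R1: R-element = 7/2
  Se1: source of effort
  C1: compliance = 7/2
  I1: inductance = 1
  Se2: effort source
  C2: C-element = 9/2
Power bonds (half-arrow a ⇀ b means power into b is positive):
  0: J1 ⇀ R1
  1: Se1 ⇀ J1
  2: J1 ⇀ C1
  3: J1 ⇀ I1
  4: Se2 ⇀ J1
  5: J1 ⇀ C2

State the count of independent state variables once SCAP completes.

3  (C1, C2, I1 all integral)

bond 1 stroke→J1  (Se1 fixes effort; stroke away)
bond 4 stroke→J1  (Se2 fixes effort; stroke away)
bond 2 stroke→J1  (prefer integral on C1)
bond 3 stroke→I1  (I1 outputs flow p/I1)
bond 0 stroke→J1  (common-f at J1 fixed by 3)
bond 5 stroke→J1  (J1: bond 3 brought flow, rest push out)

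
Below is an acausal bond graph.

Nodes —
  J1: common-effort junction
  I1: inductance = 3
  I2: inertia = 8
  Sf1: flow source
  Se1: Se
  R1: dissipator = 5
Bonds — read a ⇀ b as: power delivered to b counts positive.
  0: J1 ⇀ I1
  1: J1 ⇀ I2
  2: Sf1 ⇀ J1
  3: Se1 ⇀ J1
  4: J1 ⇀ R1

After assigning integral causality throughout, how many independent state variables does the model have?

2  (I1, I2 all integral)

β2 →Sf1  (source Sf1 imposes f)
β3 →J1  (Se1 (Se) sets effort on bond)
β0 →I1  (0-jn J1 has e-setter on 3)
β1 →I2  (0-jn J1 has e-setter on 3)
β4 →R1  (common-e at J1 fixed by 3)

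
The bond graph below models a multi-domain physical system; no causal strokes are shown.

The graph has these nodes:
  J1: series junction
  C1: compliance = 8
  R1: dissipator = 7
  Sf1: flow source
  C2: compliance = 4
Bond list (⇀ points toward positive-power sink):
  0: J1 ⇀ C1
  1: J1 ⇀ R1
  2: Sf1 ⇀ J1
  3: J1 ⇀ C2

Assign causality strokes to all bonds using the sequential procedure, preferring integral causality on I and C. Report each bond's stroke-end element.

bond 0 stroke at J1
bond 1 stroke at J1
bond 2 stroke at Sf1
bond 3 stroke at J1

#2 →Sf1  (source Sf1 imposes f)
#0 →J1  (1-jn J1 has f-setter on 2)
#1 →J1  (J1 flow already set via bond 2)
#3 →J1  (J1: bond 2 brought flow, rest push out)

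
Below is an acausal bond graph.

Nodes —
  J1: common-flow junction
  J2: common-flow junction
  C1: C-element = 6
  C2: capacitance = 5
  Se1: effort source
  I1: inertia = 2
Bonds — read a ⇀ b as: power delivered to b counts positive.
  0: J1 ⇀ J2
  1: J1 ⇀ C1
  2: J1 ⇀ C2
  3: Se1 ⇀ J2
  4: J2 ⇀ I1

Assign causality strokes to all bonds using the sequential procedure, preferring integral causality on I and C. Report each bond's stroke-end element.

#3 |J2  (Se1: effort source, stroke at far end)
#1 |J1  (prefer integral on C1)
#2 |J1  (C2 integral (e out))
#0 |J2  (J1 needs exactly one f-in)
#4 |I1  (J2 needs exactly one f-in)

#0 stroke→J2
#1 stroke→J1
#2 stroke→J1
#3 stroke→J2
#4 stroke→I1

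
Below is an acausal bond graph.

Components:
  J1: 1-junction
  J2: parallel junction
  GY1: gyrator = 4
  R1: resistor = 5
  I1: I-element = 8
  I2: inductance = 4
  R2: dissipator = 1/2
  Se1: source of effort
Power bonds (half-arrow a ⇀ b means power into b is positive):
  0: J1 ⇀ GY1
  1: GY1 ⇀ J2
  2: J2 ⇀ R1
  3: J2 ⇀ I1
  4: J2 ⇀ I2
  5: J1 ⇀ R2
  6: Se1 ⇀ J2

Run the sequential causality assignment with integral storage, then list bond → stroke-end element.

#0 →GY1
#1 →GY1
#2 →R1
#3 →I1
#4 →I2
#5 →J1
#6 →J2

β6 |J2  (source Se1 imposes e)
β1 |GY1  (common-e at J2 fixed by 6)
β2 |R1  (J2: bond 6 brought effort, rest push out)
β3 |I1  (common-e at J2 fixed by 6)
β4 |I2  (0-jn J2 has e-setter on 6)
β0 |GY1  (GY GY1: same side as bond 1)
β5 |J1  (1-jn J1 has f-setter on 0)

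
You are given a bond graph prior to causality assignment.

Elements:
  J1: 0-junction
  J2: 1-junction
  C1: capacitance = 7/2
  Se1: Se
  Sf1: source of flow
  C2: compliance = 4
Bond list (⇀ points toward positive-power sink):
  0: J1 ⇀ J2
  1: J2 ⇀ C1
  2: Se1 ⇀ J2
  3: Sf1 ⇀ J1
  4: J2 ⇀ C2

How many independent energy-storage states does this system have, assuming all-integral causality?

2  (C1, C2 all integral)

β2 stroke at J2  (Se1: effort source, stroke at far end)
β3 stroke at Sf1  (Sf1 fixes flow; stroke at Sf1)
β0 stroke at J1  (only one effort-in slot at J1)
β1 stroke at J2  (common-f at J2 fixed by 0)
β4 stroke at J2  (1-jn J2 has f-setter on 0)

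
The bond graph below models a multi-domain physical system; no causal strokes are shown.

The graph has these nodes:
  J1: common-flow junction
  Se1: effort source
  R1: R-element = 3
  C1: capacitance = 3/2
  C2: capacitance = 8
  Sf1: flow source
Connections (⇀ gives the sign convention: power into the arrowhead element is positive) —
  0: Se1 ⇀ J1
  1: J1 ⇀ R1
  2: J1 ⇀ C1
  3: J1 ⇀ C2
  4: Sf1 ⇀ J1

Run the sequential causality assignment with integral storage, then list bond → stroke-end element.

bond 0 stroke→J1  (source Se1 imposes e)
bond 4 stroke→Sf1  (source Sf1 imposes f)
bond 1 stroke→J1  (J1: bond 4 brought flow, rest push out)
bond 2 stroke→J1  (J1: bond 4 brought flow, rest push out)
bond 3 stroke→J1  (J1 flow already set via bond 4)

bond 0 stroke at J1
bond 1 stroke at J1
bond 2 stroke at J1
bond 3 stroke at J1
bond 4 stroke at Sf1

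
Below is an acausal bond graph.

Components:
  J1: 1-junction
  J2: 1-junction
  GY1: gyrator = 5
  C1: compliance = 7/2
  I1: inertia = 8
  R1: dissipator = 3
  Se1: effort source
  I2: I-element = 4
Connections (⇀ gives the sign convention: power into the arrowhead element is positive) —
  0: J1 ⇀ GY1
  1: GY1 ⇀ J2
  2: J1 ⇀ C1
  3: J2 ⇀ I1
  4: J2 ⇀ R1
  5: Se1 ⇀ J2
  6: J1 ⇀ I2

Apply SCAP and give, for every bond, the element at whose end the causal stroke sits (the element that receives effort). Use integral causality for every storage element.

b5 stroke at J2  (Se1 (Se) sets effort on bond)
b2 stroke at J1  (prefer integral on C1)
b3 stroke at I1  (I1 outputs flow p/I1)
b1 stroke at J2  (common-f at J2 fixed by 3)
b4 stroke at J2  (J2: bond 3 brought flow, rest push out)
b0 stroke at J1  (GY GY1: same side as bond 1)
b6 stroke at I2  (closing 1-jn rule on J1)

β0 stroke at J1
β1 stroke at J2
β2 stroke at J1
β3 stroke at I1
β4 stroke at J2
β5 stroke at J2
β6 stroke at I2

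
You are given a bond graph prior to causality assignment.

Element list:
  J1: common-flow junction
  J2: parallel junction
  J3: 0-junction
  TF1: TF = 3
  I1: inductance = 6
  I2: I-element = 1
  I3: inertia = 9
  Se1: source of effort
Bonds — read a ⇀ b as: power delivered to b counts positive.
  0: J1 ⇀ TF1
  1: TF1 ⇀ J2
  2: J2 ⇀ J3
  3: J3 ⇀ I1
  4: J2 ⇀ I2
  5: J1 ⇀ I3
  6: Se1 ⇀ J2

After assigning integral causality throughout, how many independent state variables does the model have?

3  (I1, I2, I3 all integral)

β6 stroke→J2  (source Se1 imposes e)
β1 stroke→TF1  (common-e at J2 fixed by 6)
β2 stroke→J3  (0-jn J2 has e-setter on 6)
β4 stroke→I2  (common-e at J2 fixed by 6)
β3 stroke→I1  (J3 effort already set via bond 2)
β0 stroke→J1  (TF TF1: opposite of bond 1)
β5 stroke→I3  (closing 1-jn rule on J1)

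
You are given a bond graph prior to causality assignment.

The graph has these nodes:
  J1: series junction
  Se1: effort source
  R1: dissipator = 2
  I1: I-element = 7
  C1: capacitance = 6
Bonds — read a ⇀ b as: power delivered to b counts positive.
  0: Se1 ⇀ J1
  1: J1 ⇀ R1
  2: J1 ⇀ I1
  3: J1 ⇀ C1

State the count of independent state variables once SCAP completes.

b0 |J1  (Se1 (Se) sets effort on bond)
b2 |I1  (I1 integral (f out))
b1 |J1  (1-jn J1 has f-setter on 2)
b3 |J1  (J1 flow already set via bond 2)

2  (C1, I1 all integral)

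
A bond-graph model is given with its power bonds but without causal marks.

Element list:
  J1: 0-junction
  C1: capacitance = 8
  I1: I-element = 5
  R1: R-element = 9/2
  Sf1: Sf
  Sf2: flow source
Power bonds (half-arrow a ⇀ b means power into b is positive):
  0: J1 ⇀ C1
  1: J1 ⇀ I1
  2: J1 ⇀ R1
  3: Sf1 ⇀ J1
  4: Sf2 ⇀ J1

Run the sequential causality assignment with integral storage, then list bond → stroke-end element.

β3 stroke at Sf1  (Sf1 fixes flow; stroke at Sf1)
β4 stroke at Sf2  (Sf2 fixes flow; stroke at Sf2)
β0 stroke at J1  (prefer integral on C1)
β1 stroke at I1  (0-jn J1 has e-setter on 0)
β2 stroke at R1  (J1 effort already set via bond 0)

β0 →J1
β1 →I1
β2 →R1
β3 →Sf1
β4 →Sf2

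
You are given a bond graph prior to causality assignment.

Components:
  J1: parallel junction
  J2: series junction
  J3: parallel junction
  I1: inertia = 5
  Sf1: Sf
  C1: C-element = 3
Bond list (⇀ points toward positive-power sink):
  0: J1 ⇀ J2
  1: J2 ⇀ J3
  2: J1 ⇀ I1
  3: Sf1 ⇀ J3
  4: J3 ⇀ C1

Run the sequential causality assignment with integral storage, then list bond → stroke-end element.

b3 stroke at Sf1  (Sf1 (Sf) sets flow on bond)
b2 stroke at I1  (prefer integral on I1)
b0 stroke at J1  (J1 needs exactly one e-in)
b1 stroke at J2  (J2: bond 0 brought flow, rest push out)
b4 stroke at J3  (only one effort-in slot at J3)

b0 →J1
b1 →J2
b2 →I1
b3 →Sf1
b4 →J3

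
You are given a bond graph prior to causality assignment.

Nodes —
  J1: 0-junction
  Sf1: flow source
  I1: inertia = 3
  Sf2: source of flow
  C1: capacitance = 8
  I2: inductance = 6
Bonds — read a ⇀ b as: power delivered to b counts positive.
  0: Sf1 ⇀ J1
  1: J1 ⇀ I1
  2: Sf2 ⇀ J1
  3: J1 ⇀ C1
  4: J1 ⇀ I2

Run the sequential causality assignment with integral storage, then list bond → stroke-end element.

#0 stroke→Sf1  (Sf1 fixes flow; stroke at Sf1)
#2 stroke→Sf2  (Sf2 (Sf) sets flow on bond)
#1 stroke→I1  (I1: I, integral causality)
#3 stroke→J1  (C1 integral (e out))
#4 stroke→I2  (common-e at J1 fixed by 3)

b0 |Sf1
b1 |I1
b2 |Sf2
b3 |J1
b4 |I2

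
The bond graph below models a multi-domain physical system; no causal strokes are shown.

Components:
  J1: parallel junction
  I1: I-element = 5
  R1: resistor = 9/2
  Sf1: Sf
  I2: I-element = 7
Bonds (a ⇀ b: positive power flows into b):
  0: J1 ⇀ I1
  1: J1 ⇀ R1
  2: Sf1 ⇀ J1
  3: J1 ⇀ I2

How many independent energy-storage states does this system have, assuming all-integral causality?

b2 |Sf1  (source Sf1 imposes f)
b0 |I1  (prefer integral on I1)
b3 |I2  (prefer integral on I2)
b1 |J1  (closing 0-jn rule on J1)

2  (I1, I2 all integral)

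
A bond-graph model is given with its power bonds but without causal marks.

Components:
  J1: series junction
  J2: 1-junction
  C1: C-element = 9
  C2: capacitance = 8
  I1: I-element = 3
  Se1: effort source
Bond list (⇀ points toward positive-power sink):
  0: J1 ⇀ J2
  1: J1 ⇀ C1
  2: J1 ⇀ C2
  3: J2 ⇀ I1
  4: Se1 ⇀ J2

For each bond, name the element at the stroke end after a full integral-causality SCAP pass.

bond 4 stroke→J2  (Se1 fixes effort; stroke away)
bond 1 stroke→J1  (C1 integral (e out))
bond 2 stroke→J1  (C2: C, integral causality)
bond 0 stroke→J2  (J1 needs exactly one f-in)
bond 3 stroke→I1  (J2 needs exactly one f-in)

b0 |J2
b1 |J1
b2 |J1
b3 |I1
b4 |J2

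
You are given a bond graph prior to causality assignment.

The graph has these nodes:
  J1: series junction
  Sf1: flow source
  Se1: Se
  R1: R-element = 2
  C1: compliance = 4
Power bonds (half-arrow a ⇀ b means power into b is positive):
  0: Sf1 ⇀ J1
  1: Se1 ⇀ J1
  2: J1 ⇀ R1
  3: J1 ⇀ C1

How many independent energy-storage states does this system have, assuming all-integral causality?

bond 0 stroke at Sf1  (Sf1: flow source, stroke at near end)
bond 1 stroke at J1  (Se1 fixes effort; stroke away)
bond 2 stroke at J1  (J1: bond 0 brought flow, rest push out)
bond 3 stroke at J1  (common-f at J1 fixed by 0)

1  (C1 all integral)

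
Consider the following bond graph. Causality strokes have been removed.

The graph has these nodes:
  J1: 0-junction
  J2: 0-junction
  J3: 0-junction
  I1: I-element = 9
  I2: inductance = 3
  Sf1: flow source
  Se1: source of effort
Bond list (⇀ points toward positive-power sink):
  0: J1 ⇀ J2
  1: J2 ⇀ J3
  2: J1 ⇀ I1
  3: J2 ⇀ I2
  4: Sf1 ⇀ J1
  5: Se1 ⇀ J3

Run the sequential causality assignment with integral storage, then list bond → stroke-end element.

bond 0 |J1
bond 1 |J2
bond 2 |I1
bond 3 |I2
bond 4 |Sf1
bond 5 |J3

β4 stroke→Sf1  (Sf1: flow source, stroke at near end)
β5 stroke→J3  (Se1: effort source, stroke at far end)
β1 stroke→J2  (0-jn J3 has e-setter on 5)
β0 stroke→J1  (J2 effort already set via bond 1)
β3 stroke→I2  (J2 effort already set via bond 1)
β2 stroke→I1  (common-e at J1 fixed by 0)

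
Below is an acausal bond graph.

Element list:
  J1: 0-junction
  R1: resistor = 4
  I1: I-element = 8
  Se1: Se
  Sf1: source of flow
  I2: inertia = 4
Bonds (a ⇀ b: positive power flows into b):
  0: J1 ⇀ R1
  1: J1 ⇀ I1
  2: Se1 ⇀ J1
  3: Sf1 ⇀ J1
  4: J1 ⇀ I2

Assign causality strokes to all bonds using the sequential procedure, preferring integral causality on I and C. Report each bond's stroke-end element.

bond 2 stroke→J1  (source Se1 imposes e)
bond 3 stroke→Sf1  (Sf1 fixes flow; stroke at Sf1)
bond 0 stroke→R1  (0-jn J1 has e-setter on 2)
bond 1 stroke→I1  (0-jn J1 has e-setter on 2)
bond 4 stroke→I2  (0-jn J1 has e-setter on 2)

b0 →R1
b1 →I1
b2 →J1
b3 →Sf1
b4 →I2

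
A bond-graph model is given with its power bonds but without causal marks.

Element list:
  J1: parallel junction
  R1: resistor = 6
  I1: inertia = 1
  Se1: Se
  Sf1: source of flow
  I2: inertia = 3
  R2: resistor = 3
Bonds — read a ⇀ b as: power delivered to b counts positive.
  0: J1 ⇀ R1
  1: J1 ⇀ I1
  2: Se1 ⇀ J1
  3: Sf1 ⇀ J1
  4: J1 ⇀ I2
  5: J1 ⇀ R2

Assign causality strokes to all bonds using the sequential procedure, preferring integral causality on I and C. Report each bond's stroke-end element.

β2 |J1  (Se1 (Se) sets effort on bond)
β3 |Sf1  (source Sf1 imposes f)
β0 |R1  (common-e at J1 fixed by 2)
β1 |I1  (J1: bond 2 brought effort, rest push out)
β4 |I2  (J1: bond 2 brought effort, rest push out)
β5 |R2  (J1: bond 2 brought effort, rest push out)

#0 stroke→R1
#1 stroke→I1
#2 stroke→J1
#3 stroke→Sf1
#4 stroke→I2
#5 stroke→R2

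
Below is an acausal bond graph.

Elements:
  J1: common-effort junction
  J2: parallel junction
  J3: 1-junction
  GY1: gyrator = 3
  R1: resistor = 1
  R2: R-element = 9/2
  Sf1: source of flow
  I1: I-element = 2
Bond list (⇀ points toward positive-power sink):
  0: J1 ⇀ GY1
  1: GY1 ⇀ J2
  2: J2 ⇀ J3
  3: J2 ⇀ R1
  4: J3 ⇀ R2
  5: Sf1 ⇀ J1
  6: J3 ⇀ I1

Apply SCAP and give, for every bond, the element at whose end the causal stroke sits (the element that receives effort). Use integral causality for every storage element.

b5 |Sf1  (source Sf1 imposes f)
b0 |J1  (closing 0-jn rule on J1)
b1 |J2  (through GY1, causality inverts; strokes same side of GY1)
b2 |J3  (0-jn J2 has e-setter on 1)
b3 |R1  (J2 effort already set via bond 1)
b6 |I1  (I1 outputs flow p/I1)
b4 |J3  (J3: bond 6 brought flow, rest push out)

#0 |J1
#1 |J2
#2 |J3
#3 |R1
#4 |J3
#5 |Sf1
#6 |I1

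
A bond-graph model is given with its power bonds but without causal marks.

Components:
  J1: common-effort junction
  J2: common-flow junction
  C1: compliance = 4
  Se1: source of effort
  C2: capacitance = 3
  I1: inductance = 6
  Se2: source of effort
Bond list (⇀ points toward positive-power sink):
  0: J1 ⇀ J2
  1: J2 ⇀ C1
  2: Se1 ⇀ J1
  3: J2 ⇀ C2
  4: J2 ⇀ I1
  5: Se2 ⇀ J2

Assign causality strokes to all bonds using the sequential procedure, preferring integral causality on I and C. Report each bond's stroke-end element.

bond 0 |J2
bond 1 |J2
bond 2 |J1
bond 3 |J2
bond 4 |I1
bond 5 |J2

bond 2 →J1  (source Se1 imposes e)
bond 5 →J2  (Se2 (Se) sets effort on bond)
bond 0 →J2  (J1: bond 2 brought effort, rest push out)
bond 1 →J2  (C1 outputs effort q/C1)
bond 3 →J2  (prefer integral on C2)
bond 4 →I1  (only one flow-in slot at J2)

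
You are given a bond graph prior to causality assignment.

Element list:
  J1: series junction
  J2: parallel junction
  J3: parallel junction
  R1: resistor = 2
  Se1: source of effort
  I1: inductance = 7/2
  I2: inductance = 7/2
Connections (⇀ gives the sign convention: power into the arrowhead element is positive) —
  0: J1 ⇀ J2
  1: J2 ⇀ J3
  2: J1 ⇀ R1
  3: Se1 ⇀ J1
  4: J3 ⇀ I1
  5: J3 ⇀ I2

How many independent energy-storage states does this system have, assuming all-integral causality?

2  (I1, I2 all integral)

b3 stroke at J1  (Se1: effort source, stroke at far end)
b4 stroke at I1  (I1: I, integral causality)
b5 stroke at I2  (I2: I, integral causality)
b1 stroke at J3  (J3: last free bond brings effort in)
b0 stroke at J2  (J2: last free bond brings effort in)
b2 stroke at J1  (1-jn J1 has f-setter on 0)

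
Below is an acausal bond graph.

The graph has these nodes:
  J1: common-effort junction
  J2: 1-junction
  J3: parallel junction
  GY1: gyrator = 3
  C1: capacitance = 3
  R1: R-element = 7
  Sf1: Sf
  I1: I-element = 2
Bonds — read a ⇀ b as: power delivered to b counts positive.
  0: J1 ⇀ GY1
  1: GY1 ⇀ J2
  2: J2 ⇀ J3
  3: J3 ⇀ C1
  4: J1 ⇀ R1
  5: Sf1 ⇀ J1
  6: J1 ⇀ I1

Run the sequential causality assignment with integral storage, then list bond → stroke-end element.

bond 0 →GY1
bond 1 →GY1
bond 2 →J2
bond 3 →J3
bond 4 →J1
bond 5 →Sf1
bond 6 →I1

β5 stroke→Sf1  (Sf1 fixes flow; stroke at Sf1)
β3 stroke→J3  (prefer integral on C1)
β2 stroke→J2  (J3 effort already set via bond 3)
β1 stroke→GY1  (closing 1-jn rule on J2)
β0 stroke→GY1  (GY1 both-in/both-out from 1)
β6 stroke→I1  (I1: I, integral causality)
β4 stroke→J1  (J1 needs exactly one e-in)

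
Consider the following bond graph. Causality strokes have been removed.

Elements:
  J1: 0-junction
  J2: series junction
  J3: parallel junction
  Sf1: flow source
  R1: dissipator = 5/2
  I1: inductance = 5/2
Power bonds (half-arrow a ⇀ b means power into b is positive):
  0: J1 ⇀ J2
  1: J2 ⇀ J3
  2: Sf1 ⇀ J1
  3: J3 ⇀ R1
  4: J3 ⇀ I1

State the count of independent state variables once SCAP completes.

1  (I1 all integral)

#2 stroke→Sf1  (source Sf1 imposes f)
#0 stroke→J1  (only one effort-in slot at J1)
#1 stroke→J2  (J2: bond 0 brought flow, rest push out)
#4 stroke→I1  (prefer integral on I1)
#3 stroke→J3  (only one effort-in slot at J3)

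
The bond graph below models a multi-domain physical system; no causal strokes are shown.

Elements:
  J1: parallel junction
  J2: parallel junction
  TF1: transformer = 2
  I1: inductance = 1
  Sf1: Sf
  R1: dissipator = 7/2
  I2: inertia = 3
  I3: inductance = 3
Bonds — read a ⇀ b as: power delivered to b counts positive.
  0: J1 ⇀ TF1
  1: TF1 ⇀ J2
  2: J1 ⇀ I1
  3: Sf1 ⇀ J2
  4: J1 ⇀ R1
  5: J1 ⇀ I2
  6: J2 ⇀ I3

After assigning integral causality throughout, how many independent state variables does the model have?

#3 stroke→Sf1  (Sf1 (Sf) sets flow on bond)
#2 stroke→I1  (I1 integral (f out))
#5 stroke→I2  (prefer integral on I2)
#6 stroke→I3  (prefer integral on I3)
#1 stroke→J2  (closing 0-jn rule on J2)
#0 stroke→TF1  (TF TF1: opposite of bond 1)
#4 stroke→J1  (J1: last free bond brings effort in)

3  (I1, I2, I3 all integral)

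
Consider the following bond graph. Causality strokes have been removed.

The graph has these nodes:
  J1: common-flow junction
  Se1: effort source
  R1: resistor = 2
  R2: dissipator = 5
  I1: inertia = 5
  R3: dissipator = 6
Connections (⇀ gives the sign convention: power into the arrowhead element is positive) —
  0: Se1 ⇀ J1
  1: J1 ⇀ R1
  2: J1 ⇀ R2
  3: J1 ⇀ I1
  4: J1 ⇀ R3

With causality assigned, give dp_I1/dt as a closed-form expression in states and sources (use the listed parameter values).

dp_I1/dt = E_Se1 - 13*p_I1/5

β0 stroke→J1  (Se1 fixes effort; stroke away)
β3 stroke→I1  (I1 outputs flow p/I1)
β1 stroke→J1  (J1: bond 3 brought flow, rest push out)
β2 stroke→J1  (J1: bond 3 brought flow, rest push out)
β4 stroke→J1  (common-f at J1 fixed by 3)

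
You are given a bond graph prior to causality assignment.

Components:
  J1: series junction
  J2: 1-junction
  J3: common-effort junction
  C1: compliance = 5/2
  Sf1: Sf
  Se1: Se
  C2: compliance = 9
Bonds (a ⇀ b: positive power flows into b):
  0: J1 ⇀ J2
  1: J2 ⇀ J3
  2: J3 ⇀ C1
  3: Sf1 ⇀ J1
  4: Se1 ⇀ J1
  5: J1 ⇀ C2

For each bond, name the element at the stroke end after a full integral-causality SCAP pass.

β3 stroke→Sf1  (Sf1 (Sf) sets flow on bond)
β4 stroke→J1  (Se1: effort source, stroke at far end)
β0 stroke→J1  (J1 flow already set via bond 3)
β5 stroke→J1  (1-jn J1 has f-setter on 3)
β1 stroke→J2  (1-jn J2 has f-setter on 0)
β2 stroke→J3  (J3 needs exactly one e-in)

β0 stroke→J1
β1 stroke→J2
β2 stroke→J3
β3 stroke→Sf1
β4 stroke→J1
β5 stroke→J1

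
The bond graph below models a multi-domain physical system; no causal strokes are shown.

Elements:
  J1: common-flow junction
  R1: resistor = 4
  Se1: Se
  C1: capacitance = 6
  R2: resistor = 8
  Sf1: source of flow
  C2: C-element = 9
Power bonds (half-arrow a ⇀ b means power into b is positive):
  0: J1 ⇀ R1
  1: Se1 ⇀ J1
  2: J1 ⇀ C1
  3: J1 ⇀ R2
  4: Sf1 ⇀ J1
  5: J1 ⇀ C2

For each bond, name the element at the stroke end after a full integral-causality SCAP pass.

b1 stroke at J1  (Se1 (Se) sets effort on bond)
b4 stroke at Sf1  (source Sf1 imposes f)
b0 stroke at J1  (J1: bond 4 brought flow, rest push out)
b2 stroke at J1  (J1: bond 4 brought flow, rest push out)
b3 stroke at J1  (common-f at J1 fixed by 4)
b5 stroke at J1  (1-jn J1 has f-setter on 4)

β0 stroke at J1
β1 stroke at J1
β2 stroke at J1
β3 stroke at J1
β4 stroke at Sf1
β5 stroke at J1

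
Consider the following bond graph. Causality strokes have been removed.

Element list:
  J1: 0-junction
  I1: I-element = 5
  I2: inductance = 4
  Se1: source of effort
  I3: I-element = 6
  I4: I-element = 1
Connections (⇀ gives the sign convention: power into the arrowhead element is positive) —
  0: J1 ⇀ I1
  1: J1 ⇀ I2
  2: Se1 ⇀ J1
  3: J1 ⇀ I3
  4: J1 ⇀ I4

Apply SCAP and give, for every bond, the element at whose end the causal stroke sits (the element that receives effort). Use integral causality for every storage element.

bond 2 |J1  (source Se1 imposes e)
bond 0 |I1  (common-e at J1 fixed by 2)
bond 1 |I2  (0-jn J1 has e-setter on 2)
bond 3 |I3  (0-jn J1 has e-setter on 2)
bond 4 |I4  (J1: bond 2 brought effort, rest push out)

b0 |I1
b1 |I2
b2 |J1
b3 |I3
b4 |I4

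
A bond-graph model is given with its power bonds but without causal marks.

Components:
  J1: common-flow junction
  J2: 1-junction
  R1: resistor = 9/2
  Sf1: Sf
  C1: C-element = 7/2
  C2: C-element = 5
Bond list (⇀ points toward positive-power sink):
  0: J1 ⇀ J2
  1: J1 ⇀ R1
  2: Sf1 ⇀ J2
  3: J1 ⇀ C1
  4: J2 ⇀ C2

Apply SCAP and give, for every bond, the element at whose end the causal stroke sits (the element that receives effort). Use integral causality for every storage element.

β0 stroke→J2
β1 stroke→J1
β2 stroke→Sf1
β3 stroke→J1
β4 stroke→J2

#2 →Sf1  (Sf1 fixes flow; stroke at Sf1)
#0 →J2  (J2 flow already set via bond 2)
#4 →J2  (J2: bond 2 brought flow, rest push out)
#1 →J1  (J1: bond 0 brought flow, rest push out)
#3 →J1  (J1 flow already set via bond 0)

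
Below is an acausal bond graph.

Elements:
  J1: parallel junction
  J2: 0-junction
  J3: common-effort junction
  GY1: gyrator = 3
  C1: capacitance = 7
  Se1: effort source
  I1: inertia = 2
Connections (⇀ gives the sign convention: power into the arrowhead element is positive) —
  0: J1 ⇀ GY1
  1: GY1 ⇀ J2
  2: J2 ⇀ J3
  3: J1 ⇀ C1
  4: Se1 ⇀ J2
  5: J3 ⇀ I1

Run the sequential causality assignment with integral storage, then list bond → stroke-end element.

#4 stroke→J2  (Se1: effort source, stroke at far end)
#1 stroke→GY1  (0-jn J2 has e-setter on 4)
#2 stroke→J3  (J2: bond 4 brought effort, rest push out)
#5 stroke→I1  (0-jn J3 has e-setter on 2)
#0 stroke→GY1  (GY GY1: same side as bond 1)
#3 stroke→J1  (J1 needs exactly one e-in)

β0 stroke→GY1
β1 stroke→GY1
β2 stroke→J3
β3 stroke→J1
β4 stroke→J2
β5 stroke→I1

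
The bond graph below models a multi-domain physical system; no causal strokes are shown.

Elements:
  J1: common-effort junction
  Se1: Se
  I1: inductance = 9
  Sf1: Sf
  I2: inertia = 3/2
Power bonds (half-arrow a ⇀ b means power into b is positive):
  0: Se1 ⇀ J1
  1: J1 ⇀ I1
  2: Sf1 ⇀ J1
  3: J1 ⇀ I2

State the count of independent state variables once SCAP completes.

2  (I1, I2 all integral)

b0 |J1  (Se1 fixes effort; stroke away)
b2 |Sf1  (Sf1 fixes flow; stroke at Sf1)
b1 |I1  (J1 effort already set via bond 0)
b3 |I2  (common-e at J1 fixed by 0)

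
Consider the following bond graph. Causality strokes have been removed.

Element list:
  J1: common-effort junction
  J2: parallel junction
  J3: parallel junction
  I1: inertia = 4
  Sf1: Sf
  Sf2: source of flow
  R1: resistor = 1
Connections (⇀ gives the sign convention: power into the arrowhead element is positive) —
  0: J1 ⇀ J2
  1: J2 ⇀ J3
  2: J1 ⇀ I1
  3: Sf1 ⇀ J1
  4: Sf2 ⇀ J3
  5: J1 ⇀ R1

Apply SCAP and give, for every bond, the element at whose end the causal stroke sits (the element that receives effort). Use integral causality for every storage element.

#3 →Sf1  (Sf1: flow source, stroke at near end)
#4 →Sf2  (Sf2 fixes flow; stroke at Sf2)
#1 →J3  (J3: last free bond brings effort in)
#0 →J2  (J2: last free bond brings effort in)
#2 →I1  (prefer integral on I1)
#5 →J1  (closing 0-jn rule on J1)

b0 →J2
b1 →J3
b2 →I1
b3 →Sf1
b4 →Sf2
b5 →J1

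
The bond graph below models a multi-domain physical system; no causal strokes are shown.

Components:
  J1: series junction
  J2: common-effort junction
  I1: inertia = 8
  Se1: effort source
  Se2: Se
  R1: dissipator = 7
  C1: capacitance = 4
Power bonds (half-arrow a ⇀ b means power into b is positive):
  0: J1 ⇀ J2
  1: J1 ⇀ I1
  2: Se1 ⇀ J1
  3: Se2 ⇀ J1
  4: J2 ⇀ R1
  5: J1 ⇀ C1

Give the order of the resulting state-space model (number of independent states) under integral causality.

β2 →J1  (Se1 fixes effort; stroke away)
β3 →J1  (Se2 (Se) sets effort on bond)
β1 →I1  (I1 integral (f out))
β0 →J1  (J1: bond 1 brought flow, rest push out)
β5 →J1  (common-f at J1 fixed by 1)
β4 →J2  (J2: last free bond brings effort in)

2  (C1, I1 all integral)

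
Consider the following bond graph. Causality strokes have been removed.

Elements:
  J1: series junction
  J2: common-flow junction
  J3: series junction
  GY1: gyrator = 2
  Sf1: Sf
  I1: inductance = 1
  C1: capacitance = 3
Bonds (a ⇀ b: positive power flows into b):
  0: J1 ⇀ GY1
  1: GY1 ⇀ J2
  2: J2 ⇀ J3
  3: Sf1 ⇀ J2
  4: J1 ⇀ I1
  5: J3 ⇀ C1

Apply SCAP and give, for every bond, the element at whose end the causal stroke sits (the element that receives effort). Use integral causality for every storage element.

bond 3 |Sf1  (Sf1: flow source, stroke at near end)
bond 1 |J2  (1-jn J2 has f-setter on 3)
bond 2 |J2  (J2 flow already set via bond 3)
bond 5 |J3  (J3 flow already set via bond 2)
bond 0 |J1  (GY1 both-in/both-out from 1)
bond 4 |I1  (J1: last free bond brings flow in)

#0 stroke→J1
#1 stroke→J2
#2 stroke→J2
#3 stroke→Sf1
#4 stroke→I1
#5 stroke→J3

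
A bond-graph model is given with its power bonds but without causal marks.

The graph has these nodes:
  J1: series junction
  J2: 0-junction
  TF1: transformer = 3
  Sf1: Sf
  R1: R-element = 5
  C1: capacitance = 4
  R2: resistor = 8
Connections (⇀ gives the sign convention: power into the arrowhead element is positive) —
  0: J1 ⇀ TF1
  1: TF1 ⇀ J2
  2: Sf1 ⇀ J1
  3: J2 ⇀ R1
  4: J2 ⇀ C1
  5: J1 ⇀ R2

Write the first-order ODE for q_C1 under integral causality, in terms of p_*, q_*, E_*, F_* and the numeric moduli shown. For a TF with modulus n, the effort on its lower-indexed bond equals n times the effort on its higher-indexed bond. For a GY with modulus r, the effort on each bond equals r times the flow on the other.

dq_C1/dt = 3*F_Sf1 - q_C1/20

b2 →Sf1  (source Sf1 imposes f)
b0 →J1  (1-jn J1 has f-setter on 2)
b5 →J1  (J1: bond 2 brought flow, rest push out)
b1 →TF1  (TF TF1: opposite of bond 0)
b4 →J2  (prefer integral on C1)
b3 →R1  (common-e at J2 fixed by 4)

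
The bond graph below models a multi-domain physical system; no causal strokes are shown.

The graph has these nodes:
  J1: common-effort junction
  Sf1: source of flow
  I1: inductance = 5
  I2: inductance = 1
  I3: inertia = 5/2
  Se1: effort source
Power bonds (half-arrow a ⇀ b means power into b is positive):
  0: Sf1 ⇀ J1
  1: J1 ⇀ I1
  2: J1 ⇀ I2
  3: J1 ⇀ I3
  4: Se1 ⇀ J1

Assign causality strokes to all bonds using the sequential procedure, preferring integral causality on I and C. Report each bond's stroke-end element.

bond 0 |Sf1  (Sf1 fixes flow; stroke at Sf1)
bond 4 |J1  (Se1 fixes effort; stroke away)
bond 1 |I1  (0-jn J1 has e-setter on 4)
bond 2 |I2  (common-e at J1 fixed by 4)
bond 3 |I3  (J1: bond 4 brought effort, rest push out)

#0 |Sf1
#1 |I1
#2 |I2
#3 |I3
#4 |J1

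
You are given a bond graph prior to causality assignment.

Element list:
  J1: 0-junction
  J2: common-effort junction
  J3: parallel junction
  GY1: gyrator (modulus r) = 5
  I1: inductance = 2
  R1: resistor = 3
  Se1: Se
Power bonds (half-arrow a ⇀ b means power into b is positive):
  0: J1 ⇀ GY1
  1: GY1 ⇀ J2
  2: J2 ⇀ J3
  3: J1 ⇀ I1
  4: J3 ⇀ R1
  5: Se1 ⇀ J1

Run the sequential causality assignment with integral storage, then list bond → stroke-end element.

bond 0 stroke at GY1
bond 1 stroke at GY1
bond 2 stroke at J2
bond 3 stroke at I1
bond 4 stroke at J3
bond 5 stroke at J1

β5 stroke at J1  (source Se1 imposes e)
β0 stroke at GY1  (J1: bond 5 brought effort, rest push out)
β3 stroke at I1  (J1 effort already set via bond 5)
β1 stroke at GY1  (GY1 both-in/both-out from 0)
β2 stroke at J2  (closing 0-jn rule on J2)
β4 stroke at J3  (closing 0-jn rule on J3)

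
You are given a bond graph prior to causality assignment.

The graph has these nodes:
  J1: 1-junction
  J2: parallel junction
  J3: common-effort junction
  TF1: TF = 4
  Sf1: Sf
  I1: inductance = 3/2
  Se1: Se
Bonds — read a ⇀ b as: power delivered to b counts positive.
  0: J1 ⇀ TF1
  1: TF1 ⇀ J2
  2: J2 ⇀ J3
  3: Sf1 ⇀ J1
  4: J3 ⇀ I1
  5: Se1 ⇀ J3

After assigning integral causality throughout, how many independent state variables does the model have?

#3 stroke→Sf1  (Sf1: flow source, stroke at near end)
#5 stroke→J3  (Se1 (Se) sets effort on bond)
#0 stroke→J1  (J1: bond 3 brought flow, rest push out)
#2 stroke→J2  (J3: bond 5 brought effort, rest push out)
#4 stroke→I1  (J3: bond 5 brought effort, rest push out)
#1 stroke→TF1  (TF TF1: opposite of bond 0)

1  (I1 all integral)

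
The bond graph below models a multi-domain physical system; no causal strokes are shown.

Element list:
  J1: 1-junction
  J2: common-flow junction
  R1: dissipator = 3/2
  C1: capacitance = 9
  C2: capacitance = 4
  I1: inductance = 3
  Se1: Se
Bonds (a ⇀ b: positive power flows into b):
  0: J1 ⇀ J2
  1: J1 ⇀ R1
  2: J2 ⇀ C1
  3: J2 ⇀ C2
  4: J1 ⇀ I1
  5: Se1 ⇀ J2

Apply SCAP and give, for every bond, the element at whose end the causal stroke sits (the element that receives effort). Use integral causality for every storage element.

#0 |J1
#1 |J1
#2 |J2
#3 |J2
#4 |I1
#5 |J2

bond 5 stroke→J2  (Se1 (Se) sets effort on bond)
bond 2 stroke→J2  (C1: C, integral causality)
bond 3 stroke→J2  (C2 integral (e out))
bond 0 stroke→J1  (closing 1-jn rule on J2)
bond 4 stroke→I1  (prefer integral on I1)
bond 1 stroke→J1  (J1 flow already set via bond 4)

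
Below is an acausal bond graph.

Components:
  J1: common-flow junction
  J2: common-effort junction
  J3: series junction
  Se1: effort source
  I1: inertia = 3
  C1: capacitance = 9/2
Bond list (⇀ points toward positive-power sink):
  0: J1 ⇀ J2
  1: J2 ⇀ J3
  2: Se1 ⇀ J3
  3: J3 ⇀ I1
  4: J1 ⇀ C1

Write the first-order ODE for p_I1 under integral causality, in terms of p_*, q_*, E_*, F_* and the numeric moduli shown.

dp_I1/dt = E_Se1 - 2*q_C1/9

#2 stroke→J3  (Se1 fixes effort; stroke away)
#3 stroke→I1  (prefer integral on I1)
#1 stroke→J3  (J3: bond 3 brought flow, rest push out)
#0 stroke→J2  (only one effort-in slot at J2)
#4 stroke→J1  (J1: bond 0 brought flow, rest push out)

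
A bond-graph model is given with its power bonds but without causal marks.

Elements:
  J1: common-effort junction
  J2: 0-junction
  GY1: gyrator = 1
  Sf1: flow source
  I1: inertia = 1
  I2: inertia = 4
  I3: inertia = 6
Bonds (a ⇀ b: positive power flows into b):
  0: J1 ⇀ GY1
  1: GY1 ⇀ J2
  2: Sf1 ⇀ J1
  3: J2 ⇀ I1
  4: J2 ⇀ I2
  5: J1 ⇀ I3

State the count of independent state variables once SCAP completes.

bond 2 stroke→Sf1  (Sf1: flow source, stroke at near end)
bond 3 stroke→I1  (I1 outputs flow p/I1)
bond 4 stroke→I2  (prefer integral on I2)
bond 1 stroke→J2  (J2: last free bond brings effort in)
bond 0 stroke→J1  (through GY1, causality inverts; strokes same side of GY1)
bond 5 stroke→I3  (J1: bond 0 brought effort, rest push out)

3  (I1, I2, I3 all integral)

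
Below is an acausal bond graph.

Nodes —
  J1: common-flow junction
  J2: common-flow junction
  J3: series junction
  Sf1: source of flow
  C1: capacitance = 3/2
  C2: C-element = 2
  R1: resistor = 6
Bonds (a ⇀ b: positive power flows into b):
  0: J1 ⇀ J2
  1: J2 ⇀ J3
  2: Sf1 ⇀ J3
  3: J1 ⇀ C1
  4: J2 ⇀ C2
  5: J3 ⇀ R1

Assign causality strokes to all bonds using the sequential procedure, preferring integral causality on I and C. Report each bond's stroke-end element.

b2 →Sf1  (Sf1 fixes flow; stroke at Sf1)
b1 →J3  (1-jn J3 has f-setter on 2)
b5 →J3  (J3: bond 2 brought flow, rest push out)
b0 →J2  (J2 flow already set via bond 1)
b4 →J2  (J2: bond 1 brought flow, rest push out)
b3 →J1  (1-jn J1 has f-setter on 0)

b0 stroke→J2
b1 stroke→J3
b2 stroke→Sf1
b3 stroke→J1
b4 stroke→J2
b5 stroke→J3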